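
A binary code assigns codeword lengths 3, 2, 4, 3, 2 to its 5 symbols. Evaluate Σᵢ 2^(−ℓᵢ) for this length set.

With common denominator 2^4 = 16: Σ 2^(−ℓᵢ) = 2/16 + 4/16 + 1/16 + 2/16 + 4/16 = 13/16 = 0.8125.

0.8125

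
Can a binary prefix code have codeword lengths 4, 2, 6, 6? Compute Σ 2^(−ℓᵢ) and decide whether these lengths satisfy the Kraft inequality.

With common denominator 2^6 = 64: Σ 2^(−ℓᵢ) = 4/64 + 16/64 + 1/64 + 1/64 = 22/64 = 0.34375.
Kraft's inequality requires Σ ≤ 1; here Σ = 0.34375 ≤ 1, so such a prefix code exists.

0.34375; yes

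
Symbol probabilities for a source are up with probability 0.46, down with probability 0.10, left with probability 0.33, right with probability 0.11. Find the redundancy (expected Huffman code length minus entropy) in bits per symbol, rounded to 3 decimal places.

Entropy H = −Σ p log₂ p ≈ 1.7256 bits.
Huffman merges: 1/10+11/100→21/100; 21/100+33/100→27/50; 23/50+27/50→1. L = 7/4 ≈ 1.7500.
L − H = 1.7500 − 1.7256 = 0.024 bits.

0.024 bits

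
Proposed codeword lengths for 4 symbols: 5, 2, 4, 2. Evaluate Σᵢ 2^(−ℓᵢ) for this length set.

With common denominator 2^5 = 32: Σ 2^(−ℓᵢ) = 1/32 + 8/32 + 2/32 + 8/32 = 19/32 = 0.59375.

0.59375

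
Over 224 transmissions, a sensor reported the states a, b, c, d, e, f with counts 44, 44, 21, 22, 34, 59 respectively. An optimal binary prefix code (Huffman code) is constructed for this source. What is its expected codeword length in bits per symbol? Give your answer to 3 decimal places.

2.536 bits/symbol

Probabilities are the counts divided by 224.
Repeatedly combine the two least-probable nodes; the expected code length is the sum of the merged weights.
merge 3/32 + 11/112 → 43/224
merge 17/112 + 43/224 → 11/32
merge 11/56 + 11/56 → 11/28
merge 59/224 + 11/32 → 17/28
merge 11/28 + 17/28 → 1
L = 43/224 + 11/32 + 11/28 + 17/28 + 1 = 71/28 ≈ 2.536 bits/symbol.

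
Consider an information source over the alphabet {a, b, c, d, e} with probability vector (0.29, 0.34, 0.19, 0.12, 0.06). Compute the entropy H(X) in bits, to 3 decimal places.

H = −Σ pᵢ log₂ pᵢ.
−0.29·log₂(0.29) = 0.5179
−0.34·log₂(0.34) = 0.5292
−0.19·log₂(0.19) = 0.4552
−0.12·log₂(0.12) = 0.3671
−0.06·log₂(0.06) = 0.2435
Sum ≈ 2.1129 → 2.113 bits.

2.113 bits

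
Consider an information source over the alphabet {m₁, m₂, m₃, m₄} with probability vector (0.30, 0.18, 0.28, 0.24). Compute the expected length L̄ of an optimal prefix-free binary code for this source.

Repeatedly combine the two least-probable nodes; the expected code length is the sum of the merged weights.
merge 9/50 + 6/25 → 21/50
merge 7/25 + 3/10 → 29/50
merge 21/50 + 29/50 → 1
L = 21/50 + 29/50 + 1 = 2 bits/symbol.

2 bits/symbol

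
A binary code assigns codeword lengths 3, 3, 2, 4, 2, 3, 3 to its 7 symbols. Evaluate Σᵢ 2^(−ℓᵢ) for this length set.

With common denominator 2^4 = 16: Σ 2^(−ℓᵢ) = 2/16 + 2/16 + 4/16 + 1/16 + 4/16 + 2/16 + 2/16 = 17/16 = 1.0625.

1.0625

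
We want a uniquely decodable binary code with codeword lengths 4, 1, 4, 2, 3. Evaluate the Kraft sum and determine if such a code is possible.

With common denominator 2^4 = 16: Σ 2^(−ℓᵢ) = 1/16 + 8/16 + 1/16 + 4/16 + 2/16 = 16/16 = 1.
Kraft's inequality requires Σ ≤ 1; here Σ = 1 ≤ 1, so such a prefix code exists.

1; yes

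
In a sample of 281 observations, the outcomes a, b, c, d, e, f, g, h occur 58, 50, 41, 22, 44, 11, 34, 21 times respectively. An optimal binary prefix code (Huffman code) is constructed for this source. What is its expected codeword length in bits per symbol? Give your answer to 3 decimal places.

2.907 bits/symbol

Probabilities are the counts divided by 281.
Repeatedly combine the two least-probable nodes; the expected code length is the sum of the merged weights.
merge 11/281 + 21/281 → 32/281
merge 22/281 + 32/281 → 54/281
merge 34/281 + 41/281 → 75/281
merge 44/281 + 50/281 → 94/281
merge 54/281 + 58/281 → 112/281
merge 75/281 + 94/281 → 169/281
merge 112/281 + 169/281 → 1
L = 32/281 + 54/281 + 75/281 + 94/281 + 112/281 + 169/281 + 1 = 817/281 ≈ 2.907 bits/symbol.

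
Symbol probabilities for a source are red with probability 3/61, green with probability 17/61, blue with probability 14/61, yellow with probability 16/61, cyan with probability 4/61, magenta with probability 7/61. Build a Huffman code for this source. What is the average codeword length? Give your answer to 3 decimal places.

Repeatedly combine the two least-probable nodes; the expected code length is the sum of the merged weights.
merge 3/61 + 4/61 → 7/61
merge 7/61 + 7/61 → 14/61
merge 14/61 + 14/61 → 28/61
merge 16/61 + 17/61 → 33/61
merge 28/61 + 33/61 → 1
L = 7/61 + 14/61 + 28/61 + 33/61 + 1 = 143/61 ≈ 2.344 bits/symbol.

2.344 bits/symbol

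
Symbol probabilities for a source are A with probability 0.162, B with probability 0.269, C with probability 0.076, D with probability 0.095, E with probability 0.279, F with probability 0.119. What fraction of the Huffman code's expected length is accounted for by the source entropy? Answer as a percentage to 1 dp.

98.7%

Entropy H = −Σ p log₂ p ≈ 2.4194 bits.
Huffman merges: 19/250+19/200→171/1000; 119/1000+81/500→281/1000; 171/1000+269/1000→11/25; 279/1000+281/1000→14/25; 11/25+14/25→1. L = 613/250 ≈ 2.4520.
Efficiency = H/L = 2.4194/2.4520 = 98.7%.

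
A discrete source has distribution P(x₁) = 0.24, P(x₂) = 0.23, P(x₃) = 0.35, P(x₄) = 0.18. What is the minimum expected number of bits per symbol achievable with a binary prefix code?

Repeatedly combine the two least-probable nodes; the expected code length is the sum of the merged weights.
merge 9/50 + 23/100 → 41/100
merge 6/25 + 7/20 → 59/100
merge 41/100 + 59/100 → 1
L = 41/100 + 59/100 + 1 = 2 bits/symbol.

2 bits/symbol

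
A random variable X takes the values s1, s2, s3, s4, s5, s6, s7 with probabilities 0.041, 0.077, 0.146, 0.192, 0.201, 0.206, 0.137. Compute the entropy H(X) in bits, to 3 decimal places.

H = −Σ pᵢ log₂ pᵢ.
−0.041·log₂(0.041) = 0.1889
−0.077·log₂(0.077) = 0.2848
−0.146·log₂(0.146) = 0.4053
−0.192·log₂(0.192) = 0.4571
−0.201·log₂(0.201) = 0.4653
−0.206·log₂(0.206) = 0.4695
−0.137·log₂(0.137) = 0.3929
Sum ≈ 2.6638 → 2.664 bits.

2.664 bits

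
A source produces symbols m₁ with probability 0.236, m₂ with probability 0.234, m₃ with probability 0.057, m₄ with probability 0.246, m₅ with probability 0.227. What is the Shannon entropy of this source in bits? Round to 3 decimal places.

2.201 bits

H = −Σ pᵢ log₂ pᵢ.
−0.236·log₂(0.236) = 0.4916
−0.234·log₂(0.234) = 0.4903
−0.057·log₂(0.057) = 0.2356
−0.246·log₂(0.246) = 0.4977
−0.227·log₂(0.227) = 0.4856
Sum ≈ 2.2009 → 2.201 bits.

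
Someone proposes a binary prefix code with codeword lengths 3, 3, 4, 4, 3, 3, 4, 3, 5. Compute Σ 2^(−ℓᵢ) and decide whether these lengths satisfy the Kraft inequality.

0.84375; yes

With common denominator 2^5 = 32: Σ 2^(−ℓᵢ) = 4/32 + 4/32 + 2/32 + 2/32 + 4/32 + 4/32 + 2/32 + 4/32 + 1/32 = 27/32 = 0.84375.
Kraft's inequality requires Σ ≤ 1; here Σ = 0.84375 ≤ 1, so such a prefix code exists.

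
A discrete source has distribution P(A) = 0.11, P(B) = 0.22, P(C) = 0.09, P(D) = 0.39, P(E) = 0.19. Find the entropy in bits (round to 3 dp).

2.129 bits

H = −Σ pᵢ log₂ pᵢ.
−0.11·log₂(0.11) = 0.3503
−0.22·log₂(0.22) = 0.4806
−0.09·log₂(0.09) = 0.3127
−0.39·log₂(0.39) = 0.5298
−0.19·log₂(0.19) = 0.4552
Sum ≈ 2.1285 → 2.129 bits.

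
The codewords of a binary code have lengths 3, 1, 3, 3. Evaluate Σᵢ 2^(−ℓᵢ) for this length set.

0.875

With common denominator 2^3 = 8: Σ 2^(−ℓᵢ) = 1/8 + 4/8 + 1/8 + 1/8 = 7/8 = 0.875.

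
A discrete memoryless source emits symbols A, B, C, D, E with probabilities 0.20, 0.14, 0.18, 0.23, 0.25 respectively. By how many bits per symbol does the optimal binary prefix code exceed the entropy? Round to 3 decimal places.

0.026 bits

Entropy H = −Σ p log₂ p ≈ 2.2945 bits.
Huffman merges: 7/50+9/50→8/25; 1/5+23/100→43/100; 1/4+8/25→57/100; 43/100+57/100→1. L = 58/25 ≈ 2.3200.
L − H = 2.3200 − 2.2945 = 0.026 bits.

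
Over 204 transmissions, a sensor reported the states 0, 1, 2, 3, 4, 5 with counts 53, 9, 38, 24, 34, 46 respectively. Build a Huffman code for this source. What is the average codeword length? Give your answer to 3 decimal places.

Probabilities are the counts divided by 204.
Repeatedly combine the two least-probable nodes; the expected code length is the sum of the merged weights.
merge 3/68 + 2/17 → 11/68
merge 11/68 + 1/6 → 67/204
merge 19/102 + 23/102 → 7/17
merge 53/204 + 67/204 → 10/17
merge 7/17 + 10/17 → 1
L = 11/68 + 67/204 + 7/17 + 10/17 + 1 = 127/51 ≈ 2.490 bits/symbol.

2.490 bits/symbol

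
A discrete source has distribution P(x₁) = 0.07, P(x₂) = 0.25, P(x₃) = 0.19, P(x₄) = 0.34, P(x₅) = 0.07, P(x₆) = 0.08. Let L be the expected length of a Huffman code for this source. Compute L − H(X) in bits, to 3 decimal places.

0.047 bits

Entropy H = −Σ p log₂ p ≈ 2.3130 bits.
Huffman merges: 7/100+7/100→7/50; 2/25+7/50→11/50; 19/100+11/50→41/100; 1/4+17/50→59/100; 41/100+59/100→1. L = 59/25 ≈ 2.3600.
L − H = 2.3600 − 2.3130 = 0.047 bits.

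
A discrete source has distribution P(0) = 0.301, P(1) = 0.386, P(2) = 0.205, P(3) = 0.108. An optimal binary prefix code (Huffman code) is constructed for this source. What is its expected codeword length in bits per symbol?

1.927 bits/symbol

Repeatedly combine the two least-probable nodes; the expected code length is the sum of the merged weights.
merge 27/250 + 41/200 → 313/1000
merge 301/1000 + 313/1000 → 307/500
merge 193/500 + 307/500 → 1
L = 313/1000 + 307/500 + 1 = 1927/1000 = 1.927 bits/symbol.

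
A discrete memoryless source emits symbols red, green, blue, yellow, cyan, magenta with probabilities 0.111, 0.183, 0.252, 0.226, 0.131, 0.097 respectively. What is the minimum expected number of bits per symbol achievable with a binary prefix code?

2.522 bits/symbol

Repeatedly combine the two least-probable nodes; the expected code length is the sum of the merged weights.
merge 97/1000 + 111/1000 → 26/125
merge 131/1000 + 183/1000 → 157/500
merge 26/125 + 113/500 → 217/500
merge 63/250 + 157/500 → 283/500
merge 217/500 + 283/500 → 1
L = 26/125 + 157/500 + 217/500 + 283/500 + 1 = 1261/500 = 2.522 bits/symbol.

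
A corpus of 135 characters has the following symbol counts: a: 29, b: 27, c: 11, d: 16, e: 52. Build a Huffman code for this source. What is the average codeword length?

Probabilities are the counts divided by 135.
Repeatedly combine the two least-probable nodes; the expected code length is the sum of the merged weights.
merge 11/135 + 16/135 → 1/5
merge 1/5 + 1/5 → 2/5
merge 29/135 + 52/135 → 3/5
merge 2/5 + 3/5 → 1
L = 1/5 + 2/5 + 3/5 + 1 = 11/5 = 2.2 bits/symbol.

2.2 bits/symbol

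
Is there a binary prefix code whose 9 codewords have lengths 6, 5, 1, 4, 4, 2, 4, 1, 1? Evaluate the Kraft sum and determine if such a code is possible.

1.984375; no

With common denominator 2^6 = 64: Σ 2^(−ℓᵢ) = 1/64 + 2/64 + 32/64 + 4/64 + 4/64 + 16/64 + 4/64 + 32/64 + 32/64 = 127/64 = 1.984375.
Kraft's inequality requires Σ ≤ 1; here Σ = 1.984375 > 1, so no such prefix code exists.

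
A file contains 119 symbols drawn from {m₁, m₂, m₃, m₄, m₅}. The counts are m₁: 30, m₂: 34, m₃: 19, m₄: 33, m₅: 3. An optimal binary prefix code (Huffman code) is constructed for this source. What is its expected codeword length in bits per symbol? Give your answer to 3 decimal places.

Probabilities are the counts divided by 119.
Repeatedly combine the two least-probable nodes; the expected code length is the sum of the merged weights.
merge 3/119 + 19/119 → 22/119
merge 22/119 + 30/119 → 52/119
merge 33/119 + 2/7 → 67/119
merge 52/119 + 67/119 → 1
L = 22/119 + 52/119 + 67/119 + 1 = 260/119 ≈ 2.185 bits/symbol.

2.185 bits/symbol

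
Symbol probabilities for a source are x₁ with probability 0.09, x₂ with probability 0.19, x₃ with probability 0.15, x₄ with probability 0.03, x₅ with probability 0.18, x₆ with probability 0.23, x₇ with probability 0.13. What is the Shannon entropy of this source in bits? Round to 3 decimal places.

H = −Σ pᵢ log₂ pᵢ.
−0.09·log₂(0.09) = 0.3127
−0.19·log₂(0.19) = 0.4552
−0.15·log₂(0.15) = 0.4105
−0.03·log₂(0.03) = 0.1518
−0.18·log₂(0.18) = 0.4453
−0.23·log₂(0.23) = 0.4877
−0.13·log₂(0.13) = 0.3826
Sum ≈ 2.6458 → 2.646 bits.

2.646 bits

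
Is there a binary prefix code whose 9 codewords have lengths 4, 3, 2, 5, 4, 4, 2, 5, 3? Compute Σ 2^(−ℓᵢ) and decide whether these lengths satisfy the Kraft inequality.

With common denominator 2^5 = 32: Σ 2^(−ℓᵢ) = 2/32 + 4/32 + 8/32 + 1/32 + 2/32 + 2/32 + 8/32 + 1/32 + 4/32 = 32/32 = 1.
Kraft's inequality requires Σ ≤ 1; here Σ = 1 ≤ 1, so such a prefix code exists.

1; yes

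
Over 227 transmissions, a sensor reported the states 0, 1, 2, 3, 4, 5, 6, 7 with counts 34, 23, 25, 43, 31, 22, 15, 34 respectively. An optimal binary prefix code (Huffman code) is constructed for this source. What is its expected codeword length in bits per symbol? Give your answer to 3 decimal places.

2.974 bits/symbol

Probabilities are the counts divided by 227.
Repeatedly combine the two least-probable nodes; the expected code length is the sum of the merged weights.
merge 15/227 + 22/227 → 37/227
merge 23/227 + 25/227 → 48/227
merge 31/227 + 34/227 → 65/227
merge 34/227 + 37/227 → 71/227
merge 43/227 + 48/227 → 91/227
merge 65/227 + 71/227 → 136/227
merge 91/227 + 136/227 → 1
L = 37/227 + 48/227 + 65/227 + 71/227 + 91/227 + 136/227 + 1 = 675/227 ≈ 2.974 bits/symbol.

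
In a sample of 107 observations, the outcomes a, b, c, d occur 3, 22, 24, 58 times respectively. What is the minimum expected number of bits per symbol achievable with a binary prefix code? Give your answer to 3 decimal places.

1.692 bits/symbol

Probabilities are the counts divided by 107.
Repeatedly combine the two least-probable nodes; the expected code length is the sum of the merged weights.
merge 3/107 + 22/107 → 25/107
merge 24/107 + 25/107 → 49/107
merge 49/107 + 58/107 → 1
L = 25/107 + 49/107 + 1 = 181/107 ≈ 1.692 bits/symbol.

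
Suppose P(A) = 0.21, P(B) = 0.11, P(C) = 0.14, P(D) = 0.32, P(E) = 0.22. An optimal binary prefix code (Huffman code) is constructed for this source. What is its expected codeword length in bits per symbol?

Repeatedly combine the two least-probable nodes; the expected code length is the sum of the merged weights.
merge 11/100 + 7/50 → 1/4
merge 21/100 + 11/50 → 43/100
merge 1/4 + 8/25 → 57/100
merge 43/100 + 57/100 → 1
L = 1/4 + 43/100 + 57/100 + 1 = 9/4 = 2.25 bits/symbol.

2.25 bits/symbol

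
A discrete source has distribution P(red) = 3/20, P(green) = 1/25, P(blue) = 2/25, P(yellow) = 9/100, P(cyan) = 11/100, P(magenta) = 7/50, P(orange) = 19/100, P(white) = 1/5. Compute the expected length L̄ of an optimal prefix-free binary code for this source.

Repeatedly combine the two least-probable nodes; the expected code length is the sum of the merged weights.
merge 1/25 + 2/25 → 3/25
merge 9/100 + 11/100 → 1/5
merge 3/25 + 7/50 → 13/50
merge 3/20 + 19/100 → 17/50
merge 1/5 + 1/5 → 2/5
merge 13/50 + 17/50 → 3/5
merge 2/5 + 3/5 → 1
L = 3/25 + 1/5 + 13/50 + 17/50 + 2/5 + 3/5 + 1 = 73/25 = 2.92 bits/symbol.

2.92 bits/symbol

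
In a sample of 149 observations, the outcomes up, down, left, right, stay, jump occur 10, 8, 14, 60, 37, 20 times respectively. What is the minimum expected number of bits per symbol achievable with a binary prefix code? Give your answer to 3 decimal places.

2.282 bits/symbol

Probabilities are the counts divided by 149.
Repeatedly combine the two least-probable nodes; the expected code length is the sum of the merged weights.
merge 8/149 + 10/149 → 18/149
merge 14/149 + 18/149 → 32/149
merge 20/149 + 32/149 → 52/149
merge 37/149 + 52/149 → 89/149
merge 60/149 + 89/149 → 1
L = 18/149 + 32/149 + 52/149 + 89/149 + 1 = 340/149 ≈ 2.282 bits/symbol.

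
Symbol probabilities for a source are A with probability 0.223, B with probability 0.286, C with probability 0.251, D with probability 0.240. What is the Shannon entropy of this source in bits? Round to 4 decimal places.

H = −Σ pᵢ log₂ pᵢ.
−0.223·log₂(0.223) = 0.4828
−0.286·log₂(0.286) = 0.5165
−0.251·log₂(0.251) = 0.5006
−0.240·log₂(0.240) = 0.4941
Sum ≈ 1.9939 → 1.9939 bits.

1.9939 bits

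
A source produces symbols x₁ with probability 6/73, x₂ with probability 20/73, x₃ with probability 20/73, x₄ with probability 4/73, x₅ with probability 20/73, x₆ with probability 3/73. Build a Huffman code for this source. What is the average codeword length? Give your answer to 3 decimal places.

2.274 bits/symbol

Repeatedly combine the two least-probable nodes; the expected code length is the sum of the merged weights.
merge 3/73 + 4/73 → 7/73
merge 6/73 + 7/73 → 13/73
merge 13/73 + 20/73 → 33/73
merge 20/73 + 20/73 → 40/73
merge 33/73 + 40/73 → 1
L = 7/73 + 13/73 + 33/73 + 40/73 + 1 = 166/73 ≈ 2.274 bits/symbol.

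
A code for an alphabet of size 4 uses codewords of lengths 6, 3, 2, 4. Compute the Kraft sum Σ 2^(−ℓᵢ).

0.453125

With common denominator 2^6 = 64: Σ 2^(−ℓᵢ) = 1/64 + 8/64 + 16/64 + 4/64 = 29/64 = 0.453125.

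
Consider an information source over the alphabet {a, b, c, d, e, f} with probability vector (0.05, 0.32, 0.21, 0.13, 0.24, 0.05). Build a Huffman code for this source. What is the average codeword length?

2.33 bits/symbol

Repeatedly combine the two least-probable nodes; the expected code length is the sum of the merged weights.
merge 1/20 + 1/20 → 1/10
merge 1/10 + 13/100 → 23/100
merge 21/100 + 23/100 → 11/25
merge 6/25 + 8/25 → 14/25
merge 11/25 + 14/25 → 1
L = 1/10 + 23/100 + 11/25 + 14/25 + 1 = 233/100 = 2.33 bits/symbol.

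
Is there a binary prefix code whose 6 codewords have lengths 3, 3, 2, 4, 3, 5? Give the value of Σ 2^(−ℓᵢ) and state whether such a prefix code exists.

With common denominator 2^5 = 32: Σ 2^(−ℓᵢ) = 4/32 + 4/32 + 8/32 + 2/32 + 4/32 + 1/32 = 23/32 = 0.71875.
Kraft's inequality requires Σ ≤ 1; here Σ = 0.71875 ≤ 1, so such a prefix code exists.

0.71875; yes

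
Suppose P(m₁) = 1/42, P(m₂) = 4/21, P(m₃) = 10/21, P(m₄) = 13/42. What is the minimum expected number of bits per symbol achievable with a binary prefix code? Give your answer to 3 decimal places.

1.738 bits/symbol

Repeatedly combine the two least-probable nodes; the expected code length is the sum of the merged weights.
merge 1/42 + 4/21 → 3/14
merge 3/14 + 13/42 → 11/21
merge 10/21 + 11/21 → 1
L = 3/14 + 11/21 + 1 = 73/42 ≈ 1.738 bits/symbol.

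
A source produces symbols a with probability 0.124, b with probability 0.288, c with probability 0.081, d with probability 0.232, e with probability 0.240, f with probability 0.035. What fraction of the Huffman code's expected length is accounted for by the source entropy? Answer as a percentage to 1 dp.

99.2%

Entropy H = −Σ p log₂ p ≈ 2.3368 bits.
Huffman merges: 7/200+81/1000→29/250; 29/250+31/250→6/25; 29/125+6/25→59/125; 6/25+36/125→66/125; 59/125+66/125→1. L = 589/250 ≈ 2.3560.
Efficiency = H/L = 2.3368/2.3560 = 99.2%.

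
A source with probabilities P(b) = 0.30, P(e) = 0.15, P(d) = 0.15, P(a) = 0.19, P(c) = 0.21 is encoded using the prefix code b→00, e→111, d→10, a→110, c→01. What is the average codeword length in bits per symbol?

2.34 bits/symbol

L̄ = Σ pᵢ·ℓᵢ = 0.30·2 + 0.15·3 + 0.15·2 + 0.19·3 + 0.21·2 = 2.34 bits/symbol.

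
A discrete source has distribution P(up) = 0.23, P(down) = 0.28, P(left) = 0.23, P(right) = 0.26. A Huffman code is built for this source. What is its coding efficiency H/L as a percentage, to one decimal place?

99.7%

Entropy H = −Σ p log₂ p ≈ 1.9948 bits.
Huffman merges: 23/100+23/100→23/50; 13/50+7/25→27/50; 23/50+27/50→1. L = 2 ≈ 2.0000.
Efficiency = H/L = 1.9948/2.0000 = 99.7%.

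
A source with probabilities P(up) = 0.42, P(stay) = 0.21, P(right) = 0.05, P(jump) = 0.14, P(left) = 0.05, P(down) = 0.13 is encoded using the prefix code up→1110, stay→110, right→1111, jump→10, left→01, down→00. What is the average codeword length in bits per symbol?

L̄ = Σ pᵢ·ℓᵢ = 0.42·4 + 0.21·3 + 0.05·4 + 0.14·2 + 0.05·2 + 0.13·2 = 3.15 bits/symbol.

3.15 bits/symbol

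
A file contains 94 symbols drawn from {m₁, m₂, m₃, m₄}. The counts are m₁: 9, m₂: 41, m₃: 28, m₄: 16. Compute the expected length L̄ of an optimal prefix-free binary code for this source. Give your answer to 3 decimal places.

1.830 bits/symbol

Probabilities are the counts divided by 94.
Repeatedly combine the two least-probable nodes; the expected code length is the sum of the merged weights.
merge 9/94 + 8/47 → 25/94
merge 25/94 + 14/47 → 53/94
merge 41/94 + 53/94 → 1
L = 25/94 + 53/94 + 1 = 86/47 ≈ 1.830 bits/symbol.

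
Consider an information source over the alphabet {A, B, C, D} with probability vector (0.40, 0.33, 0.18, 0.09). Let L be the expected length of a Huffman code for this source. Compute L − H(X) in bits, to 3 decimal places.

0.055 bits

Entropy H = −Σ p log₂ p ≈ 1.8146 bits.
Huffman merges: 9/100+9/50→27/100; 27/100+33/100→3/5; 2/5+3/5→1. L = 187/100 ≈ 1.8700.
L − H = 1.8700 − 1.8146 = 0.055 bits.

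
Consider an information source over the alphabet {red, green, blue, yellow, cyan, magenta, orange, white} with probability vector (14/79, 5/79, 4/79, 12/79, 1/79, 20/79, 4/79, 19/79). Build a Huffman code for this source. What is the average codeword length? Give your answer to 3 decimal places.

Repeatedly combine the two least-probable nodes; the expected code length is the sum of the merged weights.
merge 1/79 + 4/79 → 5/79
merge 4/79 + 5/79 → 9/79
merge 5/79 + 9/79 → 14/79
merge 12/79 + 14/79 → 26/79
merge 14/79 + 19/79 → 33/79
merge 20/79 + 26/79 → 46/79
merge 33/79 + 46/79 → 1
L = 5/79 + 9/79 + 14/79 + 26/79 + 33/79 + 46/79 + 1 = 212/79 ≈ 2.684 bits/symbol.

2.684 bits/symbol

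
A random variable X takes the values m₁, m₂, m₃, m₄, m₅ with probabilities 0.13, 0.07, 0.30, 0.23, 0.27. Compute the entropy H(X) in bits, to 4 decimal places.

H = −Σ pᵢ log₂ pᵢ.
−0.13·log₂(0.13) = 0.3826
−0.07·log₂(0.07) = 0.2686
−0.30·log₂(0.30) = 0.5211
−0.23·log₂(0.23) = 0.4877
−0.27·log₂(0.27) = 0.5100
Sum ≈ 2.1700 → 2.1700 bits.

2.1700 bits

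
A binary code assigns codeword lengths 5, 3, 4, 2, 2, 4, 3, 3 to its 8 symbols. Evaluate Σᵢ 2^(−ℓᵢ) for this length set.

1.03125

With common denominator 2^5 = 32: Σ 2^(−ℓᵢ) = 1/32 + 4/32 + 2/32 + 8/32 + 8/32 + 2/32 + 4/32 + 4/32 = 33/32 = 1.03125.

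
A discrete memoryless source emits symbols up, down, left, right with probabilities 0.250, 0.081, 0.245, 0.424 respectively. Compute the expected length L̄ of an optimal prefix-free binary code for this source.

1.902 bits/symbol

Repeatedly combine the two least-probable nodes; the expected code length is the sum of the merged weights.
merge 81/1000 + 49/200 → 163/500
merge 1/4 + 163/500 → 72/125
merge 53/125 + 72/125 → 1
L = 163/500 + 72/125 + 1 = 951/500 = 1.902 bits/symbol.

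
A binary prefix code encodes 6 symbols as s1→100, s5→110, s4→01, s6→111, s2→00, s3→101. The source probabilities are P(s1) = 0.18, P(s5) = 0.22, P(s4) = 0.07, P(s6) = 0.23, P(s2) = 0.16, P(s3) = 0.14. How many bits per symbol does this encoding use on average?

L̄ = Σ pᵢ·ℓᵢ = 0.18·3 + 0.22·3 + 0.07·2 + 0.23·3 + 0.16·2 + 0.14·3 = 2.77 bits/symbol.

2.77 bits/symbol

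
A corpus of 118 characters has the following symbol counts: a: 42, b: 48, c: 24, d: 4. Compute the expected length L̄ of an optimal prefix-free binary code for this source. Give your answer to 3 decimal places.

Probabilities are the counts divided by 118.
Repeatedly combine the two least-probable nodes; the expected code length is the sum of the merged weights.
merge 2/59 + 12/59 → 14/59
merge 14/59 + 21/59 → 35/59
merge 24/59 + 35/59 → 1
L = 14/59 + 35/59 + 1 = 108/59 ≈ 1.831 bits/symbol.

1.831 bits/symbol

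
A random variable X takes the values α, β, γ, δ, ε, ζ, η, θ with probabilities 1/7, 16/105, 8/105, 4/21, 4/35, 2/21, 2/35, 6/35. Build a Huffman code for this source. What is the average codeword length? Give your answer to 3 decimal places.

Repeatedly combine the two least-probable nodes; the expected code length is the sum of the merged weights.
merge 2/35 + 8/105 → 2/15
merge 2/21 + 4/35 → 22/105
merge 2/15 + 1/7 → 29/105
merge 16/105 + 6/35 → 34/105
merge 4/21 + 22/105 → 2/5
merge 29/105 + 34/105 → 3/5
merge 2/5 + 3/5 → 1
L = 2/15 + 22/105 + 29/105 + 34/105 + 2/5 + 3/5 + 1 = 103/35 ≈ 2.943 bits/symbol.

2.943 bits/symbol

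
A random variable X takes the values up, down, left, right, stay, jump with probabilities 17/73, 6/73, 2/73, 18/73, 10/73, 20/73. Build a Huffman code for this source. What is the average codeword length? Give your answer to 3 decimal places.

2.356 bits/symbol

Repeatedly combine the two least-probable nodes; the expected code length is the sum of the merged weights.
merge 2/73 + 6/73 → 8/73
merge 8/73 + 10/73 → 18/73
merge 17/73 + 18/73 → 35/73
merge 18/73 + 20/73 → 38/73
merge 35/73 + 38/73 → 1
L = 8/73 + 18/73 + 35/73 + 38/73 + 1 = 172/73 ≈ 2.356 bits/symbol.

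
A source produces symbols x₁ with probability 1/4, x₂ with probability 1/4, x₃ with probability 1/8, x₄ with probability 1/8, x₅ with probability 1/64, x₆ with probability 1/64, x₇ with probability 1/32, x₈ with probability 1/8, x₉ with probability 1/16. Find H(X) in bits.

2.71875 bits

Each probability is a power of 1/2, so log₂(1/p) is an integer.
H = Σ p·log₂(1/p) = 1/4·2 + 1/4·2 + 1/8·3 + 1/8·3 + 1/64·6 + 1/64·6 + 1/32·5 + 1/8·3 + 1/16·4 = 2.71875 bits.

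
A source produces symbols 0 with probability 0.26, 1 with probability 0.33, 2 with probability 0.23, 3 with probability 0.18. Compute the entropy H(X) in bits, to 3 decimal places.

1.966 bits

H = −Σ pᵢ log₂ pᵢ.
−0.26·log₂(0.26) = 0.5053
−0.33·log₂(0.33) = 0.5278
−0.23·log₂(0.23) = 0.4877
−0.18·log₂(0.18) = 0.4453
Sum ≈ 1.9661 → 1.966 bits.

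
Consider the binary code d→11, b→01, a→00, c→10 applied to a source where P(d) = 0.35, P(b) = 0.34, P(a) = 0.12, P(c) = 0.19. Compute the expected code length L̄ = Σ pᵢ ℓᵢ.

L̄ = Σ pᵢ·ℓᵢ = 0.35·2 + 0.34·2 + 0.12·2 + 0.19·2 = 2 bits/symbol.

2 bits/symbol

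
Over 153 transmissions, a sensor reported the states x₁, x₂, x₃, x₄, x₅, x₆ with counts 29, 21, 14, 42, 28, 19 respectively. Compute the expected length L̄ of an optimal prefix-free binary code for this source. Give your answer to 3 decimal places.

2.536 bits/symbol

Probabilities are the counts divided by 153.
Repeatedly combine the two least-probable nodes; the expected code length is the sum of the merged weights.
merge 14/153 + 19/153 → 11/51
merge 7/51 + 28/153 → 49/153
merge 29/153 + 11/51 → 62/153
merge 14/51 + 49/153 → 91/153
merge 62/153 + 91/153 → 1
L = 11/51 + 49/153 + 62/153 + 91/153 + 1 = 388/153 ≈ 2.536 bits/symbol.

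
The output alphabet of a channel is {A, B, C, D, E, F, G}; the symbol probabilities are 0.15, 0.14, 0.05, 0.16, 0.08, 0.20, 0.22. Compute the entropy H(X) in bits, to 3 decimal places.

H = −Σ pᵢ log₂ pᵢ.
−0.15·log₂(0.15) = 0.4105
−0.14·log₂(0.14) = 0.3971
−0.05·log₂(0.05) = 0.2161
−0.16·log₂(0.16) = 0.4230
−0.08·log₂(0.08) = 0.2915
−0.20·log₂(0.20) = 0.4644
−0.22·log₂(0.22) = 0.4806
Sum ≈ 2.6832 → 2.683 bits.

2.683 bits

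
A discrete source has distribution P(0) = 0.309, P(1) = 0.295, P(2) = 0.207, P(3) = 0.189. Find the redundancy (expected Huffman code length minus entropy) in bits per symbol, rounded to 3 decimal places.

Entropy H = −Σ p log₂ p ≈ 1.9677 bits.
Huffman merges: 189/1000+207/1000→99/250; 59/200+309/1000→151/250; 99/250+151/250→1. L = 2 ≈ 2.0000.
L − H = 2.0000 − 1.9677 = 0.032 bits.

0.032 bits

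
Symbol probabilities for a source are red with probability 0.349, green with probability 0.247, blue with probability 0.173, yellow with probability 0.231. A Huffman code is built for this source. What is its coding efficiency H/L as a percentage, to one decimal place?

Entropy H = −Σ p log₂ p ≈ 1.9546 bits.
Huffman merges: 173/1000+231/1000→101/250; 247/1000+349/1000→149/250; 101/250+149/250→1. L = 2 ≈ 2.0000.
Efficiency = H/L = 1.9546/2.0000 = 97.7%.

97.7%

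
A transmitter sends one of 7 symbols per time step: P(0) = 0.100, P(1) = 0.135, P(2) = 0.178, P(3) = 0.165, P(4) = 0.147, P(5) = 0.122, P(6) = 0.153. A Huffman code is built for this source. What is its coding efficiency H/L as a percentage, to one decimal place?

98.7%

Entropy H = −Σ p log₂ p ≈ 2.7856 bits.
Huffman merges: 1/10+61/500→111/500; 27/200+147/1000→141/500; 153/1000+33/200→159/500; 89/500+111/500→2/5; 141/500+159/500→3/5; 2/5+3/5→1. L = 1411/500 ≈ 2.8220.
Efficiency = H/L = 2.7856/2.8220 = 98.7%.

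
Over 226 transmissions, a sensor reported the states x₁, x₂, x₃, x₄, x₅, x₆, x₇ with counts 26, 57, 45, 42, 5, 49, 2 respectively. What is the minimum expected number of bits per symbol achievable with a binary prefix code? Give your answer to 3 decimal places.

2.509 bits/symbol

Probabilities are the counts divided by 226.
Repeatedly combine the two least-probable nodes; the expected code length is the sum of the merged weights.
merge 1/113 + 5/226 → 7/226
merge 7/226 + 13/113 → 33/226
merge 33/226 + 21/113 → 75/226
merge 45/226 + 49/226 → 47/113
merge 57/226 + 75/226 → 66/113
merge 47/113 + 66/113 → 1
L = 7/226 + 33/226 + 75/226 + 47/113 + 66/113 + 1 = 567/226 ≈ 2.509 bits/symbol.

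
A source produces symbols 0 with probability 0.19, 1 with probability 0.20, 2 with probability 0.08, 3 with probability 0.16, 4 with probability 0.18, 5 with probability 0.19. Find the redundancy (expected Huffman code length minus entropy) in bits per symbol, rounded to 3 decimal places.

0.075 bits

Entropy H = −Σ p log₂ p ≈ 2.5347 bits.
Huffman merges: 2/25+4/25→6/25; 9/50+19/100→37/100; 19/100+1/5→39/100; 6/25+37/100→61/100; 39/100+61/100→1. L = 261/100 ≈ 2.6100.
L − H = 2.6100 − 2.5347 = 0.075 bits.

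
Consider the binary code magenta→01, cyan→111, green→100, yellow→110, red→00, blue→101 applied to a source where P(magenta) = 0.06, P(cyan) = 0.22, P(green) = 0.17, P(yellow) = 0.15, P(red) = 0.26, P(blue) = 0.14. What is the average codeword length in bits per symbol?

2.68 bits/symbol

L̄ = Σ pᵢ·ℓᵢ = 0.06·2 + 0.22·3 + 0.17·3 + 0.15·3 + 0.26·2 + 0.14·3 = 2.68 bits/symbol.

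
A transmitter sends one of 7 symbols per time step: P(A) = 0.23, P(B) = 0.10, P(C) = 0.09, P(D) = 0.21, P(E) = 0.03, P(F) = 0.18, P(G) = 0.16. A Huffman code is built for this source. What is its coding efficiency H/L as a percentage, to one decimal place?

98.0%

Entropy H = −Σ p log₂ p ≈ 2.6254 bits.
Huffman merges: 3/100+9/100→3/25; 1/10+3/25→11/50; 4/25+9/50→17/50; 21/100+11/50→43/100; 23/100+17/50→57/100; 43/100+57/100→1. L = 67/25 ≈ 2.6800.
Efficiency = H/L = 2.6254/2.6800 = 98.0%.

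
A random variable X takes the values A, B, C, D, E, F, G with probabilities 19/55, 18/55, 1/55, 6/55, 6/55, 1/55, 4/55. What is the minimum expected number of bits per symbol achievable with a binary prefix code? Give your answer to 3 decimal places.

2.345 bits/symbol

Repeatedly combine the two least-probable nodes; the expected code length is the sum of the merged weights.
merge 1/55 + 1/55 → 2/55
merge 2/55 + 4/55 → 6/55
merge 6/55 + 6/55 → 12/55
merge 6/55 + 12/55 → 18/55
merge 18/55 + 18/55 → 36/55
merge 19/55 + 36/55 → 1
L = 2/55 + 6/55 + 12/55 + 18/55 + 36/55 + 1 = 129/55 ≈ 2.345 bits/symbol.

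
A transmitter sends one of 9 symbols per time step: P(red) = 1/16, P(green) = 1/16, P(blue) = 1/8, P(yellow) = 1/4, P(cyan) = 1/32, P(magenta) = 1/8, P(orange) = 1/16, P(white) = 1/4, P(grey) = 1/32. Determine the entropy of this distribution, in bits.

Each probability is a power of 1/2, so log₂(1/p) is an integer.
H = Σ p·log₂(1/p) = 1/16·4 + 1/16·4 + 1/8·3 + 1/4·2 + 1/32·5 + 1/8·3 + 1/16·4 + 1/4·2 + 1/32·5 = 2.8125 bits.

2.8125 bits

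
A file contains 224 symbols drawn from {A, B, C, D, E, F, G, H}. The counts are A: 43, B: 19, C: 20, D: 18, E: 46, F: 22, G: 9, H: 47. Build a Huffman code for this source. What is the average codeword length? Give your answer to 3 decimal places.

Probabilities are the counts divided by 224.
Repeatedly combine the two least-probable nodes; the expected code length is the sum of the merged weights.
merge 9/224 + 9/112 → 27/224
merge 19/224 + 5/56 → 39/224
merge 11/112 + 27/224 → 7/32
merge 39/224 + 43/224 → 41/112
merge 23/112 + 47/224 → 93/224
merge 7/32 + 41/112 → 131/224
merge 93/224 + 131/224 → 1
L = 27/224 + 39/224 + 7/32 + 41/112 + 93/224 + 131/224 + 1 = 645/224 ≈ 2.879 bits/symbol.

2.879 bits/symbol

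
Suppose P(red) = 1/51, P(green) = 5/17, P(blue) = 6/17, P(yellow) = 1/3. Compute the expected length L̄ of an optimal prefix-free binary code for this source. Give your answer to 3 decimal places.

Repeatedly combine the two least-probable nodes; the expected code length is the sum of the merged weights.
merge 1/51 + 5/17 → 16/51
merge 16/51 + 1/3 → 11/17
merge 6/17 + 11/17 → 1
L = 16/51 + 11/17 + 1 = 100/51 ≈ 1.961 bits/symbol.

1.961 bits/symbol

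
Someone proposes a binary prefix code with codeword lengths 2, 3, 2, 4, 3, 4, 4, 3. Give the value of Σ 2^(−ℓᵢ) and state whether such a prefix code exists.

1.0625; no

With common denominator 2^4 = 16: Σ 2^(−ℓᵢ) = 4/16 + 2/16 + 4/16 + 1/16 + 2/16 + 1/16 + 1/16 + 2/16 = 17/16 = 1.0625.
Kraft's inequality requires Σ ≤ 1; here Σ = 1.0625 > 1, so no such prefix code exists.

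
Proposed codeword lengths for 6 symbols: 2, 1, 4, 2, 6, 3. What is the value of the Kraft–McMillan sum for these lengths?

1.203125

With common denominator 2^6 = 64: Σ 2^(−ℓᵢ) = 16/64 + 32/64 + 4/64 + 16/64 + 1/64 + 8/64 = 77/64 = 1.203125.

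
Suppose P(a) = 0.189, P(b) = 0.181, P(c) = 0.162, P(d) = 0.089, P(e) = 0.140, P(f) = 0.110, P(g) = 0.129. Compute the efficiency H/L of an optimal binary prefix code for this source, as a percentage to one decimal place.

98.4%

Entropy H = −Σ p log₂ p ≈ 2.7652 bits.
Huffman merges: 89/1000+11/100→199/1000; 129/1000+7/50→269/1000; 81/500+181/1000→343/1000; 189/1000+199/1000→97/250; 269/1000+343/1000→153/250; 97/250+153/250→1. L = 2811/1000 ≈ 2.8110.
Efficiency = H/L = 2.7652/2.8110 = 98.4%.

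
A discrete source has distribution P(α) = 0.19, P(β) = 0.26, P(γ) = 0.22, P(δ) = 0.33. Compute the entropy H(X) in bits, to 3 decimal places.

H = −Σ pᵢ log₂ pᵢ.
−0.19·log₂(0.19) = 0.4552
−0.26·log₂(0.26) = 0.5053
−0.22·log₂(0.22) = 0.4806
−0.33·log₂(0.33) = 0.5278
Sum ≈ 1.9689 → 1.969 bits.

1.969 bits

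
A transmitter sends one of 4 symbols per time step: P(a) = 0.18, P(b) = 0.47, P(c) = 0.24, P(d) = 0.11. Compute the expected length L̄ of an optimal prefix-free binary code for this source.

Repeatedly combine the two least-probable nodes; the expected code length is the sum of the merged weights.
merge 11/100 + 9/50 → 29/100
merge 6/25 + 29/100 → 53/100
merge 47/100 + 53/100 → 1
L = 29/100 + 53/100 + 1 = 91/50 = 1.82 bits/symbol.

1.82 bits/symbol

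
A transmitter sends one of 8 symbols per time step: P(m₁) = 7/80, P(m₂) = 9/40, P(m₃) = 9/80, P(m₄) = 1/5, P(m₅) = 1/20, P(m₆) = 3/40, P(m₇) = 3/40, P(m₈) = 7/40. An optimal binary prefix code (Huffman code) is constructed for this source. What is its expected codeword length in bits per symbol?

Repeatedly combine the two least-probable nodes; the expected code length is the sum of the merged weights.
merge 1/20 + 3/40 → 1/8
merge 3/40 + 7/80 → 13/80
merge 9/80 + 1/8 → 19/80
merge 13/80 + 7/40 → 27/80
merge 1/5 + 9/40 → 17/40
merge 19/80 + 27/80 → 23/40
merge 17/40 + 23/40 → 1
L = 1/8 + 13/80 + 19/80 + 27/80 + 17/40 + 23/40 + 1 = 229/80 = 2.8625 bits/symbol.

2.8625 bits/symbol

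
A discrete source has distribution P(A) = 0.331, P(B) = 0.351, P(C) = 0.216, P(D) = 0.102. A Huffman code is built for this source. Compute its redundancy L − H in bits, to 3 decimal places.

0.095 bits

Entropy H = −Σ p log₂ p ≈ 1.8716 bits.
Huffman merges: 51/500+27/125→159/500; 159/500+331/1000→649/1000; 351/1000+649/1000→1. L = 1967/1000 ≈ 1.9670.
L − H = 1.9670 − 1.8716 = 0.095 bits.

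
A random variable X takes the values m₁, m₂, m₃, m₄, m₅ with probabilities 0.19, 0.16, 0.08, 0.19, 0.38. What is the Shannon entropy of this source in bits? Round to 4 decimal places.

H = −Σ pᵢ log₂ pᵢ.
−0.19·log₂(0.19) = 0.4552
−0.16·log₂(0.16) = 0.4230
−0.08·log₂(0.08) = 0.2915
−0.19·log₂(0.19) = 0.4552
−0.38·log₂(0.38) = 0.5305
Sum ≈ 2.1554 → 2.1554 bits.

2.1554 bits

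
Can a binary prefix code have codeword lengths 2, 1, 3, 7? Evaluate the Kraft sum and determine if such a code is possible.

0.8828125; yes

With common denominator 2^7 = 128: Σ 2^(−ℓᵢ) = 32/128 + 64/128 + 16/128 + 1/128 = 113/128 = 0.8828125.
Kraft's inequality requires Σ ≤ 1; here Σ = 0.8828125 ≤ 1, so such a prefix code exists.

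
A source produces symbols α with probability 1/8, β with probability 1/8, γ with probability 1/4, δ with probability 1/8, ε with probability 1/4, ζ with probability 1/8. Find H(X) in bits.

Each probability is a power of 1/2, so log₂(1/p) is an integer.
H = Σ p·log₂(1/p) = 1/8·3 + 1/8·3 + 1/4·2 + 1/8·3 + 1/4·2 + 1/8·3 = 2.5 bits.

2.5 bits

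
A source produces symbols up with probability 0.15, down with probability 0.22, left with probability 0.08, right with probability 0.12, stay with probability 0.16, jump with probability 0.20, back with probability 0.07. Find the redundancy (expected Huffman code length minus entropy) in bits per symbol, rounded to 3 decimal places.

0.024 bits

Entropy H = −Σ p log₂ p ≈ 2.7057 bits.
Huffman merges: 7/100+2/25→3/20; 3/25+3/20→27/100; 3/20+4/25→31/100; 1/5+11/50→21/50; 27/100+31/100→29/50; 21/50+29/50→1. L = 273/100 ≈ 2.7300.
L − H = 2.7300 − 2.7057 = 0.024 bits.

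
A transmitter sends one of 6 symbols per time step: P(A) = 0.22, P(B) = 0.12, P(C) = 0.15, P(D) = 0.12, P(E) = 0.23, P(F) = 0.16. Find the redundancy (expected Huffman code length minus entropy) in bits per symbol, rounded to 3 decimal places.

0.014 bits

Entropy H = −Σ p log₂ p ≈ 2.5359 bits.
Huffman merges: 3/25+3/25→6/25; 3/20+4/25→31/100; 11/50+23/100→9/20; 6/25+31/100→11/20; 9/20+11/20→1. L = 51/20 ≈ 2.5500.
L − H = 2.5500 − 2.5359 = 0.014 bits.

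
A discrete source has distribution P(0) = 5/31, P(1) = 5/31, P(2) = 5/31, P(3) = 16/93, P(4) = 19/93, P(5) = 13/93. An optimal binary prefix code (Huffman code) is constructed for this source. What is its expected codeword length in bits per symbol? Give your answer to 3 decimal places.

Repeatedly combine the two least-probable nodes; the expected code length is the sum of the merged weights.
merge 13/93 + 5/31 → 28/93
merge 5/31 + 5/31 → 10/31
merge 16/93 + 19/93 → 35/93
merge 28/93 + 10/31 → 58/93
merge 35/93 + 58/93 → 1
L = 28/93 + 10/31 + 35/93 + 58/93 + 1 = 244/93 ≈ 2.624 bits/symbol.

2.624 bits/symbol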